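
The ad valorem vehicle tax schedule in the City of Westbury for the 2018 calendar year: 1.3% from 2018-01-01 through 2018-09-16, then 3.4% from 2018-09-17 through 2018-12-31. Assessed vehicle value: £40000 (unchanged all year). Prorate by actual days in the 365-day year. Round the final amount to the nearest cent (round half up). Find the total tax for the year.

£763.95

2018-01-01 to 2018-09-16: 259 days at 1.3% → £40000 × 1.3% × 259/365 = £368.9863
2018-09-17 to 2018-12-31: 106 days at 3.4% → £40000 × 3.4% × 106/365 = £394.9589
Total = £763.9452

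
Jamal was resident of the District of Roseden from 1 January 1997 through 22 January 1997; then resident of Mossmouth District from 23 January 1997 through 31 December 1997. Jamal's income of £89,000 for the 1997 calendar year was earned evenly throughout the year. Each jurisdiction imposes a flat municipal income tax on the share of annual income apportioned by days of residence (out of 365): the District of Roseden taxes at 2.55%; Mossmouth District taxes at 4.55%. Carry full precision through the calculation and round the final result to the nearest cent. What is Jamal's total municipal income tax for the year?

£3,942.21

The District of Roseden, 1 January – 22 January 1997: 22 days → £89,000 × 2.55% × 22/365 = £136.7918
Mossmouth District, 23 January – 31 December 1997: 343 days → £89,000 × 4.55% × 343/365 = £3,805.4205
Total = £3,942.2123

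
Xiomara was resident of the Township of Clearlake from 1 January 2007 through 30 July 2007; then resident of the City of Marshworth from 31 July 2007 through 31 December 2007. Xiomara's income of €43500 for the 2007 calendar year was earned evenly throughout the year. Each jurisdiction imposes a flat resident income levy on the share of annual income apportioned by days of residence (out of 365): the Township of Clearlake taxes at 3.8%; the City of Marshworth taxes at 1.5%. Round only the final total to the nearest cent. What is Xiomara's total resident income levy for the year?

The Township of Clearlake, 1 January – 30 July 2007: 211 days → €43500 × 3.8% × 211/365 = €955.5699
The City of Marshworth, 31 July – 31 December 2007: 154 days → €43500 × 1.5% × 154/365 = €275.3014
Total = €1230.8712

€1230.87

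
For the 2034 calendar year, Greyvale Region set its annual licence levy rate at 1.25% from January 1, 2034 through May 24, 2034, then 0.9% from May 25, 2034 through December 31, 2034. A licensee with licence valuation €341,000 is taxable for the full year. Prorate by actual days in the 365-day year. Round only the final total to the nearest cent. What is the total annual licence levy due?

January 1 – May 24, 2034: 144 days at 1.25% → €341,000 × 1.25% × 144/365 = €1,681.6438
May 25 – December 31, 2034: 221 days at 0.9% → €341,000 × 0.9% × 221/365 = €1,858.2164
Total = €3,539.8603

€3,539.86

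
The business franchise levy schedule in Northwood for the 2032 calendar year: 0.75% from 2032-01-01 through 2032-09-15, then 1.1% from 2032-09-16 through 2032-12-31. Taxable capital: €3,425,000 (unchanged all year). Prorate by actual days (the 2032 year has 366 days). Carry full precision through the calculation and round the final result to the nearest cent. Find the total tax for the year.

2032-01-01 to 2032-09-15: 259 days at 0.75% → €3,425,000 × 0.75% × 259/366 = €18,177.7664
2032-09-16 to 2032-12-31: 107 days at 1.1% → €3,425,000 × 1.1% × 107/366 = €11,014.2760
Total = €29,192.0423

€29,192.04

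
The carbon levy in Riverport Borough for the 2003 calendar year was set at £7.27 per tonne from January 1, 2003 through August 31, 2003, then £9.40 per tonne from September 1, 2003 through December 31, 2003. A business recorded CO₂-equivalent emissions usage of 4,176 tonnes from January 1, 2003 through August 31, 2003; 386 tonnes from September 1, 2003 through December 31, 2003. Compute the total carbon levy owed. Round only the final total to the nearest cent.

January 1 – August 31, 2003: 4,176 tonnes at £7.27/tonne → £30359.52
September 1 – December 31, 2003: 386 tonnes at £9.40/tonne → £3628.40

£33987.92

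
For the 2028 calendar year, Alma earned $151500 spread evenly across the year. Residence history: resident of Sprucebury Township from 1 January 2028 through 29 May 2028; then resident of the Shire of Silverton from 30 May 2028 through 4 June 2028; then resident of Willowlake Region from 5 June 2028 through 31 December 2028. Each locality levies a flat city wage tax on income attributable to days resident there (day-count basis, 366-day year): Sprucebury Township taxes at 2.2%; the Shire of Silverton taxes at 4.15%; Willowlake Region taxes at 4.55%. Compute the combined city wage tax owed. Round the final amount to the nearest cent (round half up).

$5424.20

Sprucebury Township, 1 January – 29 May 2028: 150 days → $151500 × 2.2% × 150/366 = $1365.9836
The Shire of Silverton, 30 May – 4 June 2028: 6 days → $151500 × 4.15% × 6/366 = $103.0697
Willowlake Region, 5 June – 31 December 2028: 210 days → $151500 × 4.55% × 210/366 = $3955.1434
Total = $5424.1967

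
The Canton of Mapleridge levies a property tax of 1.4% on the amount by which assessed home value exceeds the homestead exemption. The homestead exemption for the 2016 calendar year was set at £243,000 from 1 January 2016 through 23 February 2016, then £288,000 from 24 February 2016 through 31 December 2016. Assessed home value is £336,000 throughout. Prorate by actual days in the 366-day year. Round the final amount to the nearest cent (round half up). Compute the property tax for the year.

£764.95

1 January – 23 February 2016: 54 days, exemption £243,000 → (£336,000 − £243,000) × 1.4% × 54/366 = £192.0984
24 February – 31 December 2016: 312 days, exemption £288,000 → (£336,000 − £288,000) × 1.4% × 312/366 = £572.8525
Total = £764.9508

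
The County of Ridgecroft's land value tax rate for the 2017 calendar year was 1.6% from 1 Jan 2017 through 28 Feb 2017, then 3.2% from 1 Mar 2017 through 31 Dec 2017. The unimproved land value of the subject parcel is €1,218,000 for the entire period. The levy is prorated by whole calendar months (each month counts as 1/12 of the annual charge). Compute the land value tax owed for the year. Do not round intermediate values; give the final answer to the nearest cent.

1 Jan – 28 Feb 2017: 2 months at 1.6% → €1,218,000 × 1.6% × 2/12 = €3,248.0000
1 Mar – 31 Dec 2017: 10 months at 3.2% → €1,218,000 × 3.2% × 10/12 = €32,480.0000
Total = €35,728.0000

€35,728.00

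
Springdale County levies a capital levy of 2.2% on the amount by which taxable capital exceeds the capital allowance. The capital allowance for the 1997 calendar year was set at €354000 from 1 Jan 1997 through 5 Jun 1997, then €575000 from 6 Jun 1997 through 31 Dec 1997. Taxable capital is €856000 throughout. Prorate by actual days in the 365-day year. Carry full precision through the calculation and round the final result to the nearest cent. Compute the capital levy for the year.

€8260.01

1 Jan – 5 Jun 1997: 156 days, exemption €354000 → (€856000 − €354000) × 2.2% × 156/365 = €4720.1753
6 Jun – 31 Dec 1997: 209 days, exemption €575000 → (€856000 − €575000) × 2.2% × 209/365 = €3539.8301
Total = €8260.0055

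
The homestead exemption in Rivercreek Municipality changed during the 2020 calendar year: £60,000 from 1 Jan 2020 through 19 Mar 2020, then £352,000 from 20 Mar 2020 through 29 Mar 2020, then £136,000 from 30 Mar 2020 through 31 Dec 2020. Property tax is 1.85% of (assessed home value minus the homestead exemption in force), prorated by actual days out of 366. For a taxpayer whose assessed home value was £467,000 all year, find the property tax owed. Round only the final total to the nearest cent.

1 Jan – 19 Mar 2020: 79 days, exemption £60,000 → (£467,000 − £60,000) × 1.85% × 79/366 = £1,625.2199
20 Mar – 29 Mar 2020: 10 days, exemption £352,000 → (£467,000 − £352,000) × 1.85% × 10/366 = £58.1284
30 Mar – 31 Dec 2020: 277 days, exemption £136,000 → (£467,000 − £136,000) × 1.85% × 277/366 = £4,634.4522
Total = £6,317.8005

£6,317.80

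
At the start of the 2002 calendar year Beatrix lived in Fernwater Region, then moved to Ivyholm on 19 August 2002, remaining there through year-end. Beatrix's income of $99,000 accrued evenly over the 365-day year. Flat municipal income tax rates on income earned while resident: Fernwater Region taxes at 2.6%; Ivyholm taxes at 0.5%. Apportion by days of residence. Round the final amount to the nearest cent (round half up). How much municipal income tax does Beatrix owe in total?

$1,805.05

Fernwater Region, 1 January – 18 August 2002: 230 days → $99,000 × 2.6% × 230/365 = $1,621.9726
Ivyholm, 19 August – 31 December 2002: 135 days → $99,000 × 0.5% × 135/365 = $183.0822
Total = $1,805.0548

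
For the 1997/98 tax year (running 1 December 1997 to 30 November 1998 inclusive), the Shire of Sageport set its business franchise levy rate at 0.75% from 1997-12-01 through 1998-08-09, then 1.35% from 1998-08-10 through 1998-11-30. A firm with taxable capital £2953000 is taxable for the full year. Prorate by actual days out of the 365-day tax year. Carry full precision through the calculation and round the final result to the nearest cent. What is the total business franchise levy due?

£27632.80

1997-12-01 to 1998-08-09: 252 days at 0.75% → £2953000 × 0.75% × 252/365 = £15290.8767
1998-08-10 to 1998-11-30: 113 days at 1.35% → £2953000 × 1.35% × 113/365 = £12341.9219
Total = £27632.7986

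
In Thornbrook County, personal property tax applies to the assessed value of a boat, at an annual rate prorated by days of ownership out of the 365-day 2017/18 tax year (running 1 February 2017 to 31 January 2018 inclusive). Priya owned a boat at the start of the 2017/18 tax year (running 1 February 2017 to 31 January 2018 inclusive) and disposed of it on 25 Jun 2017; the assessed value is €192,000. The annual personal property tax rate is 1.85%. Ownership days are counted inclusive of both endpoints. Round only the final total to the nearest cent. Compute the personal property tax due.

Days held (1 Feb – 25 Jun 2017): 145 out of 365
Tax = €192,000 × 1.85% × 145/365 = €1,411.0685

€1,411.07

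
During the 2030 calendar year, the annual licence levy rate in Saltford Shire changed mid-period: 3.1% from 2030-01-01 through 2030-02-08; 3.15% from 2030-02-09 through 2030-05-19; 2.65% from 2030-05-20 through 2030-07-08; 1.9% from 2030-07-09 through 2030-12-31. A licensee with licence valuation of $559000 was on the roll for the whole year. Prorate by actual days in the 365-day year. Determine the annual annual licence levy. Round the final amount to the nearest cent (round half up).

2030-01-01 to 2030-02-08: 39 days at 3.1% → $559000 × 3.1% × 39/365 = $1851.5918
2030-02-09 to 2030-05-19: 100 days at 3.15% → $559000 × 3.15% × 100/365 = $4824.2466
2030-05-20 to 2030-07-08: 50 days at 2.65% → $559000 × 2.65% × 50/365 = $2029.2466
2030-07-09 to 2030-12-31: 176 days at 1.9% → $559000 × 1.9% × 176/365 = $5121.3589
Total = $13826.4438

$13826.44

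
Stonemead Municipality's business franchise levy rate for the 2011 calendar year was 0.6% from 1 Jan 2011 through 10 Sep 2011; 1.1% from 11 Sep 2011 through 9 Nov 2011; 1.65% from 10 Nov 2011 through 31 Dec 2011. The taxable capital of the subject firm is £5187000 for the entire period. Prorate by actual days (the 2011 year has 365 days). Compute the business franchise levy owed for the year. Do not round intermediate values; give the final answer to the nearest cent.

1 Jan – 10 Sep 2011: 253 days at 0.6% → £5187000 × 0.6% × 253/365 = £21572.2356
11 Sep – 9 Nov 2011: 60 days at 1.1% → £5187000 × 1.1% × 60/365 = £9379.2329
10 Nov – 31 Dec 2011: 52 days at 1.65% → £5187000 × 1.65% × 52/365 = £12193.0027
Total = £43144.4712

£43144.47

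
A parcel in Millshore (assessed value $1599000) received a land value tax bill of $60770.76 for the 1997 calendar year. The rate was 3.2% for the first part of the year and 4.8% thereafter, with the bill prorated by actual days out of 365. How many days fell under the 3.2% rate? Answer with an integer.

Let d = days at the first rate; then 365 − d days at the second rate.
$1599000 × [3.2%·d + 4.8%·(365−d)] / 365 = $60770.76
Solving gives d = 228, so the new rate took effect on August 17, 1997.

228 days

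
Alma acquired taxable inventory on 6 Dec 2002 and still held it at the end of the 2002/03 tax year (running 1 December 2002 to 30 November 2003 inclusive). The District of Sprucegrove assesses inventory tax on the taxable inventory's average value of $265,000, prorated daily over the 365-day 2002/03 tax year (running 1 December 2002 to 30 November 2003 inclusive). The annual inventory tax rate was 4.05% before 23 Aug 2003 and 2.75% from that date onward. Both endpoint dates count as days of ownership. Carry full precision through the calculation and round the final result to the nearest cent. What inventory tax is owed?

$9,641.64

6 Dec 2002 – 22 Aug 2003: 260 days at 4.05% → $265,000 × 4.05% × 260/365 = $7,645.0685
23 Aug – 30 Nov 2003: 100 days at 2.75% → $265,000 × 2.75% × 100/365 = $1,996.5753
Total = $9,641.6438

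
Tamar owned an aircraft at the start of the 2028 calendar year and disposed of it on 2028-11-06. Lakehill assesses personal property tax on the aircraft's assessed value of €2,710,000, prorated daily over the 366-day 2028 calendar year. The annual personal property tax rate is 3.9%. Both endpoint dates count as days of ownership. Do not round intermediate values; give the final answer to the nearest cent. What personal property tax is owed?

€89,807.62

Days held (2028-01-01 to 2028-11-06): 311 out of 366
Tax = €2,710,000 × 3.9% × 311/366 = €89,807.6230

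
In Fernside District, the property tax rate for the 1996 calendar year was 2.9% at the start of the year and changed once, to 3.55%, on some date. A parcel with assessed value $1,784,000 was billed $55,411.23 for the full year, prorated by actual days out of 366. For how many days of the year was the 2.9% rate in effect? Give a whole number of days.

250 days

Let d = days at the first rate; then 366 − d days at the second rate.
$1,784,000 × [2.9%·d + 3.55%·(366−d)] / 366 = $55,411.23
Solving gives d = 250, so the new rate took effect on 7 Sep 1996.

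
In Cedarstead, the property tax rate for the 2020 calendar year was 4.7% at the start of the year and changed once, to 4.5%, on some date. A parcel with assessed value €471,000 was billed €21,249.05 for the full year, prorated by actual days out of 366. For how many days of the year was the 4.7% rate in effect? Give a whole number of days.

21 days

Let d = days at the first rate; then 366 − d days at the second rate.
€471,000 × [4.7%·d + 4.5%·(366−d)] / 366 = €21,249.05
Solving gives d = 21, so the new rate took effect on January 22, 2020.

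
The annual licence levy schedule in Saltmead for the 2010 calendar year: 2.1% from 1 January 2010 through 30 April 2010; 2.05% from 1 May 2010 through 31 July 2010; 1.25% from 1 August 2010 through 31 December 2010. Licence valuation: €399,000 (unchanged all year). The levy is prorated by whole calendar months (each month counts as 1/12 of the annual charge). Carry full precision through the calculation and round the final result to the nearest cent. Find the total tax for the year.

1 January – 30 April 2010: 4 months at 2.1% → €399,000 × 2.1% × 4/12 = €2,793.0000
1 May – 31 July 2010: 3 months at 2.05% → €399,000 × 2.05% × 3/12 = €2,044.8750
1 August – 31 December 2010: 5 months at 1.25% → €399,000 × 1.25% × 5/12 = €2,078.1250
Total = €6,916.0000

€6,916.00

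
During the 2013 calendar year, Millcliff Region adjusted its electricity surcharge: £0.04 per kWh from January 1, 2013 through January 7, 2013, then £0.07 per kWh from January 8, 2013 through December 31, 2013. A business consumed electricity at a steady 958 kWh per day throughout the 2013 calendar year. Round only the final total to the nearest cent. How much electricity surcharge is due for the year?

January 1 – January 7, 2013: 7 days × 958 kWh/day = 6,706 kWh at £0.04/kWh → £268.24
January 8 – December 31, 2013: 358 days × 958 kWh/day = 342,964 kWh at £0.07/kWh → £24,007.48

£24,275.72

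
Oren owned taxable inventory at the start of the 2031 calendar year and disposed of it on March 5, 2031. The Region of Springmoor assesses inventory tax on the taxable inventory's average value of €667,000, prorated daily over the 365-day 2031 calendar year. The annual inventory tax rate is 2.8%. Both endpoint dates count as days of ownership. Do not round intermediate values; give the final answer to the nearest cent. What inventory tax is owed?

€3,274.70

Days held (January 1 – March 5, 2031): 64 out of 365
Tax = €667,000 × 2.8% × 64/365 = €3,274.6959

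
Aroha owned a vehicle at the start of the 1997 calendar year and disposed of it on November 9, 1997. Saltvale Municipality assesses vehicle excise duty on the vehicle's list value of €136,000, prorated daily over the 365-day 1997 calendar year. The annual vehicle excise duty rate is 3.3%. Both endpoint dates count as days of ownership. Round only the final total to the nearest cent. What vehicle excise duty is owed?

€3,848.61

Days held (January 1 – November 9, 1997): 313 out of 365
Tax = €136,000 × 3.3% × 313/365 = €3,848.6137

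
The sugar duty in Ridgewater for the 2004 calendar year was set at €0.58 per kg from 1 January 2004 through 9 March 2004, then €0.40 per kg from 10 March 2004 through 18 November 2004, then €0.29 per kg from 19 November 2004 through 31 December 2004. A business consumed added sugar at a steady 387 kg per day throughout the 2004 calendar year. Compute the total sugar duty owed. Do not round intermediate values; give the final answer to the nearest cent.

1 January – 9 March 2004: 69 days × 387 kg/day = 26,703 kg at €0.58/kg → €15,487.74
10 March – 18 November 2004: 254 days × 387 kg/day = 98,298 kg at €0.40/kg → €39,319.20
19 November – 31 December 2004: 43 days × 387 kg/day = 16,641 kg at €0.29/kg → €4,825.89

€59,632.83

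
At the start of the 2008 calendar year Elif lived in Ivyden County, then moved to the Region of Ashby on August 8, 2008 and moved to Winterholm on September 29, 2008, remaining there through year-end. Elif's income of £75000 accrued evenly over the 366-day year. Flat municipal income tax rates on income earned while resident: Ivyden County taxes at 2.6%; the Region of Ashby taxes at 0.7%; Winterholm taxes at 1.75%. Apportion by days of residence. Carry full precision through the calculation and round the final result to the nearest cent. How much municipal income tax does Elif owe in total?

£1583.81

Ivyden County, January 1 – August 7, 2008: 220 days → £75000 × 2.6% × 220/366 = £1172.1311
The Region of Ashby, August 8 – September 28, 2008: 52 days → £75000 × 0.7% × 52/366 = £74.5902
Winterholm, September 29 – December 31, 2008: 94 days → £75000 × 1.75% × 94/366 = £337.0902
Total = £1583.8115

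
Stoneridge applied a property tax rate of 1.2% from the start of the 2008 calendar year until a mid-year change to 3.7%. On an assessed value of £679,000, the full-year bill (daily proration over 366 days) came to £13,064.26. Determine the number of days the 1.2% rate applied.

Let d = days at the first rate; then 366 − d days at the second rate.
£679,000 × [1.2%·d + 3.7%·(366−d)] / 366 = £13,064.26
Solving gives d = 260, so the new rate took effect on 17 Sep 2008.

260 days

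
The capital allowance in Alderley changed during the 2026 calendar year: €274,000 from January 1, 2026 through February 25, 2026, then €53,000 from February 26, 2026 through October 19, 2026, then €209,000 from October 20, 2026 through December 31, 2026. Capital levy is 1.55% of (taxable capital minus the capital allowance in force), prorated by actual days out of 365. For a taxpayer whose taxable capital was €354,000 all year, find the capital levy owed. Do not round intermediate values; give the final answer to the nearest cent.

€3,656.34

January 1 – February 25, 2026: 56 days, exemption €274,000 → (€354,000 − €274,000) × 1.55% × 56/365 = €190.2466
February 26 – October 19, 2026: 236 days, exemption €53,000 → (€354,000 − €53,000) × 1.55% × 236/365 = €3,016.5973
October 20 – December 31, 2026: 73 days, exemption €209,000 → (€354,000 − €209,000) × 1.55% × 73/365 = €449.5000
Total = €3,656.3438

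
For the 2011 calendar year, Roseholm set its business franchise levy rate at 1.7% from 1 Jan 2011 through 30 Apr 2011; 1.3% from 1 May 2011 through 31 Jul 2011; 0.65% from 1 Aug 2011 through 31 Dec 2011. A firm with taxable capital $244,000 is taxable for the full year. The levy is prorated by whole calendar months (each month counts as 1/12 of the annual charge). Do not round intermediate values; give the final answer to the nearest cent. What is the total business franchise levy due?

$2,836.50

1 Jan – 30 Apr 2011: 4 months at 1.7% → $244,000 × 1.7% × 4/12 = $1,382.6667
1 May – 31 Jul 2011: 3 months at 1.3% → $244,000 × 1.3% × 3/12 = $793.0000
1 Aug – 31 Dec 2011: 5 months at 0.65% → $244,000 × 0.65% × 5/12 = $660.8333
Total = $2,836.5000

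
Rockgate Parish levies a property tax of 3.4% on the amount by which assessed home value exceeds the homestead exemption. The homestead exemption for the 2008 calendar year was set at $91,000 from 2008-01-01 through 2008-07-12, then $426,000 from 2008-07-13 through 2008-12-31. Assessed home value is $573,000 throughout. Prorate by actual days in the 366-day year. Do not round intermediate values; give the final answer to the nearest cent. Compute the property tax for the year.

$11,035.32

2008-01-01 to 2008-07-12: 194 days, exemption $91,000 → ($573,000 − $91,000) × 3.4% × 194/366 = $8,686.5355
2008-07-13 to 2008-12-31: 172 days, exemption $426,000 → ($573,000 − $426,000) × 3.4% × 172/366 = $2,348.7869
Total = $11,035.3224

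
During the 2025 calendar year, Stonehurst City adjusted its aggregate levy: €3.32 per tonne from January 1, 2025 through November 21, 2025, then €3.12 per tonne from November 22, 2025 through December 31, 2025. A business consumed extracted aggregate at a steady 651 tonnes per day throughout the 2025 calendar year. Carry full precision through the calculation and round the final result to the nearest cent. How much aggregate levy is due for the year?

January 1 – November 21, 2025: 325 days × 651 tonnes/day = 211,575 tonnes at €3.32/tonne → €702,429.00
November 22 – December 31, 2025: 40 days × 651 tonnes/day = 26,040 tonnes at €3.12/tonne → €81,244.80

€783,673.80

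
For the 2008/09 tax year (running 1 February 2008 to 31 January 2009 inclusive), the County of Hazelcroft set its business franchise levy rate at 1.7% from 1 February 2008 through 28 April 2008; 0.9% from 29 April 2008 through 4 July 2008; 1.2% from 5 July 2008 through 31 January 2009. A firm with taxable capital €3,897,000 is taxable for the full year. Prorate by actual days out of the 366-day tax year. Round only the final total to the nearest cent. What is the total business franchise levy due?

1 February – 28 April 2008: 88 days at 1.7% → €3,897,000 × 1.7% × 88/366 = €15,928.7213
29 April – 4 July 2008: 67 days at 0.9% → €3,897,000 × 0.9% × 67/366 = €6,420.4672
5 July 2008 – 31 January 2009: 211 days at 1.2% → €3,897,000 × 1.2% × 211/366 = €26,959.5738
Total = €49,308.7623

€49,308.76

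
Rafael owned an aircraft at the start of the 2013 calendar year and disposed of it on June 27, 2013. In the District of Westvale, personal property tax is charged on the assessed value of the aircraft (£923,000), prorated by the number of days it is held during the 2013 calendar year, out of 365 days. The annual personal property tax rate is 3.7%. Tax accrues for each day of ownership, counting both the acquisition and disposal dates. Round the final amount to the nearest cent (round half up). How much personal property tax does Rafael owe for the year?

Days held (January 1 – June 27, 2013): 178 out of 365
Tax = £923,000 × 3.7% × 178/365 = £16,654.4603

£16,654.46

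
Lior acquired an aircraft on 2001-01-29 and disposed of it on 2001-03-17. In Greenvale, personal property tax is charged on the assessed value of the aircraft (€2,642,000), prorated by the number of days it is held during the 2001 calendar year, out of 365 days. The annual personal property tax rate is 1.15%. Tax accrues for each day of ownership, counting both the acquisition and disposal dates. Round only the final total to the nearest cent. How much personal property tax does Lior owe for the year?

€3,995.57

Days held (2001-01-29 to 2001-03-17): 48 out of 365
Tax = €2,642,000 × 1.15% × 48/365 = €3,995.5726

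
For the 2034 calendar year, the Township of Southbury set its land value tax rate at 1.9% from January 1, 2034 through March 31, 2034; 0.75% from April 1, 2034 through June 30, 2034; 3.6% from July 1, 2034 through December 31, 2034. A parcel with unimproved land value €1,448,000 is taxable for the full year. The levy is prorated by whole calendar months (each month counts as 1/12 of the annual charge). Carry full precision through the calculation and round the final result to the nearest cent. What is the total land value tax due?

January 1 – March 31, 2034: 3 months at 1.9% → €1,448,000 × 1.9% × 3/12 = €6,878.0000
April 1 – June 30, 2034: 3 months at 0.75% → €1,448,000 × 0.75% × 3/12 = €2,715.0000
July 1 – December 31, 2034: 6 months at 3.6% → €1,448,000 × 3.6% × 6/12 = €26,064.0000
Total = €35,657.0000

€35,657.00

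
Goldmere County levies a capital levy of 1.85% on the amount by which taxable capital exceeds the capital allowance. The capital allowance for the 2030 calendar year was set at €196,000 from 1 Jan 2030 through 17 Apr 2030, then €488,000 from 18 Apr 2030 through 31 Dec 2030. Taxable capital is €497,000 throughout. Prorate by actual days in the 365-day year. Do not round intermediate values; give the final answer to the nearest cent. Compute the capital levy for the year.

€1,750.10

1 Jan – 17 Apr 2030: 107 days, exemption €196,000 → (€497,000 − €196,000) × 1.85% × 107/365 = €1,632.4096
18 Apr – 31 Dec 2030: 258 days, exemption €488,000 → (€497,000 − €488,000) × 1.85% × 258/365 = €117.6904
Total = €1,750.1000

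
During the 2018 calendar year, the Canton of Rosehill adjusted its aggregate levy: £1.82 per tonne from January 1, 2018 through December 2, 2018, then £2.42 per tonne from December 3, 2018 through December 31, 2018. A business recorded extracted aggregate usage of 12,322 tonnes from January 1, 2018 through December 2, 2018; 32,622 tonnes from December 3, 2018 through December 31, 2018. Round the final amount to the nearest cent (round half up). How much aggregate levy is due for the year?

£101,371.28

January 1 – December 2, 2018: 12,322 tonnes at £1.82/tonne → £22,426.04
December 3 – December 31, 2018: 32,622 tonnes at £2.42/tonne → £78,945.24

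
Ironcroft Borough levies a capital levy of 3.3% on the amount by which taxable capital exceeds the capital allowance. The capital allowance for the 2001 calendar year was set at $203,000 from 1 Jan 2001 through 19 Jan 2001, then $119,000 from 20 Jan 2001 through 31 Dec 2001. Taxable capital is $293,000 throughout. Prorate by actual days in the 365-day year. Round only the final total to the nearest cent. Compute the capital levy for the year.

1 Jan – 19 Jan 2001: 19 days, exemption $203,000 → ($293,000 − $203,000) × 3.3% × 19/365 = $154.6027
20 Jan – 31 Dec 2001: 346 days, exemption $119,000 → ($293,000 − $119,000) × 3.3% × 346/365 = $5,443.1014
Total = $5,597.7041

$5,597.70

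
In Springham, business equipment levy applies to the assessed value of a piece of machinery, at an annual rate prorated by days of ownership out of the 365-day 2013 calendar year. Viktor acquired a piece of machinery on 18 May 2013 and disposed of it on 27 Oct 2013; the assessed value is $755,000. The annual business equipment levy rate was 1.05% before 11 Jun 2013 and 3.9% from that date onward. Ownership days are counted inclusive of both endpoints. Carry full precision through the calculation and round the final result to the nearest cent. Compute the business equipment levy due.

$11,734.56

18 May – 10 Jun 2013: 24 days at 1.05% → $755,000 × 1.05% × 24/365 = $521.2603
11 Jun – 27 Oct 2013: 139 days at 3.9% → $755,000 × 3.9% × 139/365 = $11,213.3014
Total = $11,734.5616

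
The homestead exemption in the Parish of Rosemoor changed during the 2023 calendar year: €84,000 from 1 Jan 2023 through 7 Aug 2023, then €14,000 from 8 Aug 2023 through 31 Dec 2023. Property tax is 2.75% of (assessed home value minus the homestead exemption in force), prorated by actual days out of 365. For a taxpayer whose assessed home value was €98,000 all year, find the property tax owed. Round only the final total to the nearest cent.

1 Jan – 7 Aug 2023: 219 days, exemption €84,000 → (€98,000 − €84,000) × 2.75% × 219/365 = €231.0000
8 Aug – 31 Dec 2023: 146 days, exemption €14,000 → (€98,000 − €14,000) × 2.75% × 146/365 = €924.0000
Total = €1,155.0000

€1,155.00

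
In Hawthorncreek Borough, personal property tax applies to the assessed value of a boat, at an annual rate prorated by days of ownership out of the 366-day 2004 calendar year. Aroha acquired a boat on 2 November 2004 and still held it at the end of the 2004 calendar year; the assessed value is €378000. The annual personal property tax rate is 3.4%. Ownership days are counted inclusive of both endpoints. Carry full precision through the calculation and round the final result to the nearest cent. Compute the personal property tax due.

€2106.89

Days held (2 November – 31 December 2004): 60 out of 366
Tax = €378000 × 3.4% × 60/366 = €2106.8852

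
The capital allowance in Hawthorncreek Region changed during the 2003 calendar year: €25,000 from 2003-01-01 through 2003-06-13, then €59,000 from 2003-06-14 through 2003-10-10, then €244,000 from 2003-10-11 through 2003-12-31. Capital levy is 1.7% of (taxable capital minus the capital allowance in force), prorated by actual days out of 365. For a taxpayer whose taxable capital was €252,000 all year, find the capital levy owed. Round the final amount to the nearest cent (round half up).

2003-01-01 to 2003-06-13: 164 days, exemption €25,000 → (€252,000 − €25,000) × 1.7% × 164/365 = €1,733.9068
2003-06-14 to 2003-10-10: 119 days, exemption €59,000 → (€252,000 − €59,000) × 1.7% × 119/365 = €1,069.6959
2003-10-11 to 2003-12-31: 82 days, exemption €244,000 → (€252,000 − €244,000) × 1.7% × 82/365 = €30.5534
Total = €2,834.1562

€2,834.16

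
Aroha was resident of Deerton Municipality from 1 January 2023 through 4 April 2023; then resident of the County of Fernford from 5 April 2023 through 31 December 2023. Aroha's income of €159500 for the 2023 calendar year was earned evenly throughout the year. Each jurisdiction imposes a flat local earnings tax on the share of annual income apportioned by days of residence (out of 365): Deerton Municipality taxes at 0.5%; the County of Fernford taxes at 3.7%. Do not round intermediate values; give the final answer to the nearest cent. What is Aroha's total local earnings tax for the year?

Deerton Municipality, 1 January – 4 April 2023: 94 days → €159500 × 0.5% × 94/365 = €205.3836
The County of Fernford, 5 April – 31 December 2023: 271 days → €159500 × 3.7% × 271/365 = €4381.6616
Total = €4587.0452

€4587.05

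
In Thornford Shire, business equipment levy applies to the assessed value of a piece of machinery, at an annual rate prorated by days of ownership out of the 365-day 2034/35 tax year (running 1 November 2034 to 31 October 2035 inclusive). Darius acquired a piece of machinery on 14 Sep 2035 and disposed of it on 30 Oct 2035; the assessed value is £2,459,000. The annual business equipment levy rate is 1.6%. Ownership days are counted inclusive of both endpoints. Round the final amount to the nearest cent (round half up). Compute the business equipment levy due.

Days held (14 Sep – 30 Oct 2035): 47 out of 365
Tax = £2,459,000 × 1.6% × 47/365 = £5,066.2137

£5,066.21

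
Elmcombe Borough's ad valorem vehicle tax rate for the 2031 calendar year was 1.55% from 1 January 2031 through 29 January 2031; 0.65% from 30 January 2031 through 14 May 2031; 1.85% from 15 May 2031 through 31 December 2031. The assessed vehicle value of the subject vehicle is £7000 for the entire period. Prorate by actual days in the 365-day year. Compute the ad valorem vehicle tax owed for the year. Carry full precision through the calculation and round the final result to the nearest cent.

1 January – 29 January 2031: 29 days at 1.55% → £7000 × 1.55% × 29/365 = £8.6205
30 January – 14 May 2031: 105 days at 0.65% → £7000 × 0.65% × 105/365 = £13.0890
15 May – 31 December 2031: 231 days at 1.85% → £7000 × 1.85% × 231/365 = £81.9575
Total = £103.6671

£103.67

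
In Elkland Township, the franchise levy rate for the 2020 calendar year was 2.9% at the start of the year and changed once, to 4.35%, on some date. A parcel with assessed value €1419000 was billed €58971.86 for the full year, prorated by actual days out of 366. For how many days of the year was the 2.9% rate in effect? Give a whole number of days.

49 days

Let d = days at the first rate; then 366 − d days at the second rate.
€1419000 × [2.9%·d + 4.35%·(366−d)] / 366 = €58971.86
Solving gives d = 49, so the new rate took effect on 19 February 2020.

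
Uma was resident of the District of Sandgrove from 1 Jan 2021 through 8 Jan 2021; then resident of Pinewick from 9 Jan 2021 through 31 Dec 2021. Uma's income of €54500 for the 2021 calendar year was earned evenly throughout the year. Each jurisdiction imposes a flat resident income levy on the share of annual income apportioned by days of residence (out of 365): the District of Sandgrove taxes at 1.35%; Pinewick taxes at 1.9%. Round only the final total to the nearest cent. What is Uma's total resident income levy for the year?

The District of Sandgrove, 1 Jan – 8 Jan 2021: 8 days → €54500 × 1.35% × 8/365 = €16.1260
Pinewick, 9 Jan – 31 Dec 2021: 357 days → €54500 × 1.9% × 357/365 = €1012.8041
Total = €1028.9301

€1028.93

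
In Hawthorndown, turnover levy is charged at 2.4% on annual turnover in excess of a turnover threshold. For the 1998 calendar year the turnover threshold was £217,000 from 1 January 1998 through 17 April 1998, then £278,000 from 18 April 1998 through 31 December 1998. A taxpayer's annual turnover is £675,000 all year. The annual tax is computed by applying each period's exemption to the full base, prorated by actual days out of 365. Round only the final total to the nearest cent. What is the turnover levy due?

1 January – 17 April 1998: 107 days, exemption £217,000 → (£675,000 − £217,000) × 2.4% × 107/365 = £3,222.3123
18 April – 31 December 1998: 258 days, exemption £278,000 → (£675,000 − £278,000) × 2.4% × 258/365 = £6,734.8603
Total = £9,957.1726

£9,957.17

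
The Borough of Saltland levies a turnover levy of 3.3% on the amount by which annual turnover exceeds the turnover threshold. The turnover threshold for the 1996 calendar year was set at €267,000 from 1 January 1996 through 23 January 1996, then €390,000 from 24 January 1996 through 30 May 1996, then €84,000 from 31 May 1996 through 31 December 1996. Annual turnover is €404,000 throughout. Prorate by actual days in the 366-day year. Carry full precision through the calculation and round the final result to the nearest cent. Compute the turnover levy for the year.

1 January – 23 January 1996: 23 days, exemption €267,000 → (€404,000 − €267,000) × 3.3% × 23/366 = €284.1066
24 January – 30 May 1996: 128 days, exemption €390,000 → (€404,000 − €390,000) × 3.3% × 128/366 = €161.5738
31 May – 31 December 1996: 215 days, exemption €84,000 → (€404,000 − €84,000) × 3.3% × 215/366 = €6,203.2787
Total = €6,648.9590

€6,648.96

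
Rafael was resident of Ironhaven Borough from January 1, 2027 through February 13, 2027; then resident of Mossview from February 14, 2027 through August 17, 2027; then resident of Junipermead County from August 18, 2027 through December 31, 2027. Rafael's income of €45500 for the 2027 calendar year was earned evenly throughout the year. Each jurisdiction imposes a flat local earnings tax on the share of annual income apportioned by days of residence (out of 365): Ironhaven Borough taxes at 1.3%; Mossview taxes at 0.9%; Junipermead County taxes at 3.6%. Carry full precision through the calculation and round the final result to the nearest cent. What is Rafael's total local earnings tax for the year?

€889.18

Ironhaven Borough, January 1 – February 13, 2027: 44 days → €45500 × 1.3% × 44/365 = €71.3041
Mossview, February 14 – August 17, 2027: 185 days → €45500 × 0.9% × 185/365 = €207.5548
Junipermead County, August 18 – December 31, 2027: 136 days → €45500 × 3.6% × 136/365 = €610.3233
Total = €889.1822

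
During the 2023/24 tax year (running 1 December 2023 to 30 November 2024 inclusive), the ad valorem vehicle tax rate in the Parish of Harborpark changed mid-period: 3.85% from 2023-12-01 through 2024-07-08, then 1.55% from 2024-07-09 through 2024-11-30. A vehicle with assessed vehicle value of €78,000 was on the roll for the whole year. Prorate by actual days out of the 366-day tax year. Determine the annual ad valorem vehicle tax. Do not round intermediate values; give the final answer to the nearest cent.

€2,292.26

2023-12-01 to 2024-07-08: 221 days at 3.85% → €78,000 × 3.85% × 221/366 = €1,813.2869
2024-07-09 to 2024-11-30: 145 days at 1.55% → €78,000 × 1.55% × 145/366 = €478.9754
Total = €2,292.2623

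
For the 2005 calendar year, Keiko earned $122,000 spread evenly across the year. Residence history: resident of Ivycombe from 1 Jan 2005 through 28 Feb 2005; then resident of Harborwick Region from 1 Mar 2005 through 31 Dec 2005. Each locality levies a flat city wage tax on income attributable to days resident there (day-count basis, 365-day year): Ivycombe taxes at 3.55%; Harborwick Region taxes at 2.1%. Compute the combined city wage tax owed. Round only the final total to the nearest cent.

Ivycombe, 1 Jan – 28 Feb 2005: 59 days → $122,000 × 3.55% × 59/365 = $700.0795
Harborwick Region, 1 Mar – 31 Dec 2005: 306 days → $122,000 × 2.1% × 306/365 = $2,147.8685
Total = $2,847.9479

$2,847.95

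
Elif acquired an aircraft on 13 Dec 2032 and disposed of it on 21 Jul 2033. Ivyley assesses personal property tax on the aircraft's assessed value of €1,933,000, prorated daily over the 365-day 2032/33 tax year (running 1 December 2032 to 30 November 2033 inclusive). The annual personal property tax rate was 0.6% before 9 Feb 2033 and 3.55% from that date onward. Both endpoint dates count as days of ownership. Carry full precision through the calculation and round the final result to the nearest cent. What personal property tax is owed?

€32,487.64

13 Dec 2032 – 8 Feb 2033: 58 days at 0.6% → €1,933,000 × 0.6% × 58/365 = €1,842.9699
9 Feb – 21 Jul 2033: 163 days at 3.55% → €1,933,000 × 3.55% × 163/365 = €30,644.6699
Total = €32,487.6397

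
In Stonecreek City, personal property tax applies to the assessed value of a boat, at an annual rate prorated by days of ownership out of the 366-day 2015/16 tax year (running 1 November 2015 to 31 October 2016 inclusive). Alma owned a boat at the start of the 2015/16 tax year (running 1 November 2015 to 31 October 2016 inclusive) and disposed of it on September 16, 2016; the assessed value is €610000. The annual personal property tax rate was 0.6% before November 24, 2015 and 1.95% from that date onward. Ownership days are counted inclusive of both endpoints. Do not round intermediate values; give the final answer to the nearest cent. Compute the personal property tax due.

€9915.00

November 1 – November 23, 2015: 23 days at 0.6% → €610000 × 0.6% × 23/366 = €230.0000
November 24, 2015 – September 16, 2016: 298 days at 1.95% → €610000 × 1.95% × 298/366 = €9685.0000
Total = €9915.0000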